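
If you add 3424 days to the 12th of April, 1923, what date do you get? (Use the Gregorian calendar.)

+366 (one year; includes Feb 29, 1924) → Apr 12, 1924 (3058 left).
+365 (one year) → Apr 12, 1925 (2693 left).
+365 (one year) → Apr 12, 1926 (2328 left).
+365 (one year) → Apr 12, 1927 (1963 left).
+366 (one year; includes Feb 29, 1928) → Apr 12, 1928 (1597 left).
+365 (one year) → Apr 12, 1929 (1232 left).
+365 (one year) → Apr 12, 1930 (867 left).
+365 (one year) → Apr 12, 1931 (502 left).
+366 (one year; includes Feb 29, 1932) → Apr 12, 1932 (136 left).
Apr has 30 days: +19 → May 1, 1932 (117 left).
May has 31 days: +31 → Jun 1, 1932 (86 left).
Jun has 30 days: +30 → Jul 1, 1932 (56 left).
Jul has 31 days: +31 → Aug 1, 1932 (25 left).
+25 → Aug 26, 1932.

August 26, 1932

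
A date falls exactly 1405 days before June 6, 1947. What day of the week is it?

Sunday

Jun 6, 1947 is a Friday.
1405 mod 7 = 5, so 1405 days before a Friday is Friday − 5 = Sunday.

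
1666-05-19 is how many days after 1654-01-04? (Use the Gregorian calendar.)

4518

Jan 4, 1654 → Jan 4, 1655: 365 days.
Jan 4, 1655 → Jan 4, 1656: 365 days.
Jan 4, 1656 → Jan 4, 1657: 366 days (Feb 29, 1656 is in that span).
Jan 4, 1657 → Jan 4, 1658: 365 days.
Jan 4, 1658 → Jan 4, 1659: 365 days.
Jan 4, 1659 → Jan 4, 1660: 365 days.
Jan 4, 1660 → Jan 4, 1661: 366 days (Feb 29, 1660 is in that span).
Jan 4, 1661 → Jan 4, 1662: 365 days.
Jan 4, 1662 → Jan 4, 1663: 365 days.
Jan 4, 1663 → Jan 4, 1664: 365 days.
Jan 4, 1664 → Jan 4, 1665: 366 days (Feb 29, 1664 is in that span).
Jan 4, 1665 → Jan 4, 1666: 365 days.
Jan 4, 1666 → Feb 4, 1666: 31 days (January has 31).
Feb 4, 1666 → Mar 4, 1666: 28 days (February has 28).
Mar 4, 1666 → Apr 4, 1666: 31 days (March has 31).
Apr 4, 1666 → May 4, 1666: 30 days (April has 30).
May 4, 1666 → May 19, 1666: 15 days.
Total: 4518 days.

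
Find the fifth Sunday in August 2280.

August 1, 2280 is a Sunday.
The first Sunday is therefore August 1 (same day).
The fifth Sunday is 1 + 4×7 = August 29.

August 29, 2280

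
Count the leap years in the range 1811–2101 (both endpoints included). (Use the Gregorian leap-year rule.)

Multiples of 4 in [1811,2101]: 73.
Of those, multiples of 100: 3 (not leap unless ÷400).
Multiples of 400: 1.
Leap years = 73 − 3 + 1 = 71.

71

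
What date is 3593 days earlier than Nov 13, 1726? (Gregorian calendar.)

−365 (one year) → Nov 13, 1725 (3228 left).
−365 (one year) → Nov 13, 1724 (2863 left).
−366 (one year; includes Feb 29, 1724) → Nov 13, 1723 (2497 left).
−365 (one year) → Nov 13, 1722 (2132 left).
−365 (one year) → Nov 13, 1721 (1767 left).
−365 (one year) → Nov 13, 1720 (1402 left).
−366 (one year; includes Feb 29, 1720) → Nov 13, 1719 (1036 left).
−365 (one year) → Nov 13, 1718 (671 left).
−365 (one year) → Nov 13, 1717 (306 left).
−13 → Oct 31, 1717 (end of Oct, 31 days; 293 left).
−31 → Sep 30, 1717 (end of Sep, 30 days; 262 left).
−30 → Aug 31, 1717 (end of Aug, 31 days; 232 left).
−31 → Jul 31, 1717 (end of Jul, 31 days; 201 left).
−31 → Jun 30, 1717 (end of Jun, 30 days; 170 left).
−30 → May 31, 1717 (end of May, 31 days; 140 left).
−31 → Apr 30, 1717 (end of Apr, 30 days; 109 left).
−30 → Mar 31, 1717 (end of Mar, 31 days; 79 left).
−31 → Feb 28, 1717 (end of Feb, 28 days; 48 left).
−28 → Jan 31, 1717 (end of Jan, 31 days; 20 left).
−20 → Jan 11, 1717.

January 11, 1717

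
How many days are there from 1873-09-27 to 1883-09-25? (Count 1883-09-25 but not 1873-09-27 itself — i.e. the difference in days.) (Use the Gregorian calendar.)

Sep 27, 1873 → Sep 27, 1874: 365 days.
Sep 27, 1874 → Sep 27, 1875: 365 days.
Sep 27, 1875 → Sep 27, 1876: 366 days (Feb 29, 1876 is in that span).
Sep 27, 1876 → Sep 27, 1877: 365 days.
Sep 27, 1877 → Sep 27, 1878: 365 days.
Sep 27, 1878 → Sep 27, 1879: 365 days.
Sep 27, 1879 → Sep 27, 1880: 366 days (Feb 29, 1880 is in that span).
Sep 27, 1880 → Sep 27, 1881: 365 days.
Sep 27, 1881 → Sep 27, 1882: 365 days.
Sep 27, 1882 → Oct 27, 1882: 30 days (September has 30).
Oct 27, 1882 → Nov 27, 1882: 31 days (October has 31).
Nov 27, 1882 → Dec 27, 1882: 30 days (November has 30).
Dec 27, 1882 → Jan 27, 1883: 31 days (December has 31).
Jan 27, 1883 → Feb 27, 1883: 31 days (January has 31).
Feb 27, 1883 → Mar 27, 1883: 28 days (February has 28).
Mar 27, 1883 → Apr 27, 1883: 31 days (March has 31).
Apr 27, 1883 → May 27, 1883: 30 days (April has 30).
May 27, 1883 → Jun 27, 1883: 31 days (May has 31).
Jun 27, 1883 → Jul 27, 1883: 30 days (June has 30).
Jul 27, 1883 → Aug 27, 1883: 31 days (July has 31).
Aug 27, 1883 → Sep 25, 1883: 29 days.
Total: 3650 days.

3650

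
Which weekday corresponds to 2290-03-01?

Doomsday rule: the anchor day for the 2200s is Friday. For year 90: 90÷12 = 7 r 6, and 6÷4 = 1, so 7+6+1 = 14.
Friday + 14 ≡ Friday — that's 2290's doomsday.
In March the doomsday date is Mar 14.
Mar 1 is 13 days before Mar 14; 13 mod 7 = 6, so Friday − 6 = Saturday.

Saturday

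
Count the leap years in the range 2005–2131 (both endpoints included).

Multiples of 4 in [2005,2131]: 31.
Of those, multiples of 100: 1 (not leap unless ÷400).
Multiples of 400: 0.
Leap years = 31 − 1 + 0 = 30.

30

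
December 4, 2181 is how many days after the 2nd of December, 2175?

Dec 2, 2175 → Dec 2, 2176: 366 days (Feb 29, 2176 is in that span).
Dec 2, 2176 → Dec 2, 2177: 365 days.
Dec 2, 2177 → Dec 2, 2178: 365 days.
Dec 2, 2178 → Dec 2, 2179: 365 days.
Dec 2, 2179 → Dec 2, 2180: 366 days (Feb 29, 2180 is in that span).
Dec 2, 2180 → Jan 2, 2181: 31 days (December has 31).
Jan 2, 2181 → Feb 2, 2181: 31 days (January has 31).
Feb 2, 2181 → Mar 2, 2181: 28 days (February has 28).
Mar 2, 2181 → Apr 2, 2181: 31 days (March has 31).
Apr 2, 2181 → May 2, 2181: 30 days (April has 30).
May 2, 2181 → Jun 2, 2181: 31 days (May has 31).
Jun 2, 2181 → Jul 2, 2181: 30 days (June has 30).
Jul 2, 2181 → Aug 2, 2181: 31 days (July has 31).
Aug 2, 2181 → Sep 2, 2181: 31 days (August has 31).
Sep 2, 2181 → Oct 2, 2181: 30 days (September has 30).
Oct 2, 2181 → Nov 2, 2181: 31 days (October has 31).
Nov 2, 2181 → Dec 2, 2181: 30 days (November has 30).
Dec 2, 2181 → Dec 4, 2181: 2 days.
Total: 2194 days.

2194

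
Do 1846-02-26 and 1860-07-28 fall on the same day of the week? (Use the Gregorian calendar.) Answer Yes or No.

No

From Feb 26, 1846 to Jul 28, 1860 is 5266 days.
5266 mod 7 = 2, so they are different weekdays.
(Feb 26, 1846 is a Thursday; Jul 28, 1860 is a Saturday.)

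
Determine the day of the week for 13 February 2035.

Tuesday

Doomsday rule: the anchor day for the 2000s is Tuesday. For year 35: 35÷12 = 2 r 11, and 11÷4 = 2, so 2+11+2 = 15.
Tuesday + 15 ≡ Wednesday — that's 2035's doomsday.
In February the doomsday date is Feb 28 (2035 is not a leap year).
Feb 13 is 15 days before Feb 28; 15 mod 7 = 1, so Wednesday − 1 = Tuesday.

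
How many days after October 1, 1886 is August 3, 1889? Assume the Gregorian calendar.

1037

Oct 1, 1886 → Oct 1, 1887: 365 days.
Oct 1, 1887 → Oct 1, 1888: 366 days (Feb 29, 1888 is in that span).
Oct 1, 1888 → Nov 1, 1888: 31 days (October has 31).
Nov 1, 1888 → Dec 1, 1888: 30 days (November has 30).
Dec 1, 1888 → Jan 1, 1889: 31 days (December has 31).
Jan 1, 1889 → Feb 1, 1889: 31 days (January has 31).
Feb 1, 1889 → Mar 1, 1889: 28 days (February has 28).
Mar 1, 1889 → Apr 1, 1889: 31 days (March has 31).
Apr 1, 1889 → May 1, 1889: 30 days (April has 30).
May 1, 1889 → Jun 1, 1889: 31 days (May has 31).
Jun 1, 1889 → Jul 1, 1889: 30 days (June has 30).
Jul 1, 1889 → Aug 1, 1889: 31 days (July has 31).
Aug 1, 1889 → Aug 3, 1889: 2 days.
Total: 1037 days.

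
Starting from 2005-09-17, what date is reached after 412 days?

November 3, 2006

+365 (one year) → Sep 17, 2006 (47 left).
Sep has 30 days: +14 → Oct 1, 2006 (33 left).
Oct has 31 days: +31 → Nov 1, 2006 (2 left).
+2 → Nov 3, 2006.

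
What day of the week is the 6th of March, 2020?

January 1, 2020 is a Wednesday.
Jan 1, 2020 → Feb 1, 2020: 31 days (January has 31).
Feb 1, 2020 → Mar 1, 2020: 29 days (February has 29).
Mar 1, 2020 → Mar 6, 2020: 5 days.
Total: 65 days.
65 mod 7 = 2, so Wednesday + 2 = Friday.

Friday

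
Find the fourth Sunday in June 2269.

June 27, 2269

June 1, 2269 is a Tuesday.
The first Sunday is therefore June 6 (5 days later).
The fourth Sunday is 6 + 3×7 = June 27.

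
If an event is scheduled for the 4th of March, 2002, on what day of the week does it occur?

Monday

Doomsday rule: the anchor day for the 2000s is Tuesday. For year 02: 2÷12 = 0 r 2, and 2÷4 = 0, so 0+2+0 = 2.
Tuesday + 2 ≡ Thursday — that's 2002's doomsday.
In March the doomsday date is Mar 14.
Mar 4 is 10 days before Mar 14; 10 mod 7 = 3, so Thursday − 3 = Monday.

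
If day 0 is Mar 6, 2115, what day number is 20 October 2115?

Mar 6, 2115 → Apr 6, 2115: 31 days (March has 31).
Apr 6, 2115 → May 6, 2115: 30 days (April has 30).
May 6, 2115 → Jun 6, 2115: 31 days (May has 31).
Jun 6, 2115 → Jul 6, 2115: 30 days (June has 30).
Jul 6, 2115 → Aug 6, 2115: 31 days (July has 31).
Aug 6, 2115 → Sep 6, 2115: 31 days (August has 31).
Sep 6, 2115 → Oct 6, 2115: 30 days (September has 30).
Oct 6, 2115 → Oct 20, 2115: 14 days.
Total: 228 days.

228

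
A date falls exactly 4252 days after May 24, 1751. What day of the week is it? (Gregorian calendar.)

First find the weekday of May 24, 1751. Doomsday rule: the anchor day for the 1700s is Sunday. For year 51: 51÷12 = 4 r 3, and 3÷4 = 0, so 4+3+0 = 7.
Sunday + 7 ≡ Sunday — that's 1751's doomsday.
In May the doomsday date is May 9.
May 24 is 15 days after May 9; 15 mod 7 = 1, so Sunday + 1 = Monday.
4252 mod 7 = 3, so 4252 days after a Monday is Monday + 3 = Thursday.

Thursday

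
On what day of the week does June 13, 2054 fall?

Doomsday rule: the anchor day for the 2000s is Tuesday. For year 54: 54÷12 = 4 r 6, and 6÷4 = 1, so 4+6+1 = 11.
Tuesday + 11 ≡ Saturday — that's 2054's doomsday.
In June the doomsday date is Jun 6.
Jun 13 is 7 days after Jun 6; 7 mod 7 = 0, so Saturday + 0 = Saturday.

Saturday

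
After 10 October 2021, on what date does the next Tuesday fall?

October 12, 2021

Oct 10, 2021 is a Sunday.
From Sunday to the next Tuesday is 2 days.
Oct 10, 2021 + 2 = Oct 12, 2021.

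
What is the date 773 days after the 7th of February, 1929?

+365 (one year) → Feb 7, 1930 (408 left).
+365 (one year) → Feb 7, 1931 (43 left).
Feb has 28 days: +22 → Mar 1, 1931 (21 left).
+21 → Mar 22, 1931.

March 22, 1931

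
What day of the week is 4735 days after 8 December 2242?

Dec 8, 2242 is a Thursday.
4735 mod 7 = 3, so 4735 days after a Thursday is Thursday + 3 = Sunday.

Sunday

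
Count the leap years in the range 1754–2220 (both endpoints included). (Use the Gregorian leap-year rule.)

113

Multiples of 4 in [1754,2220]: 117.
Of those, multiples of 100: 5 (not leap unless ÷400).
Multiples of 400: 1.
Leap years = 117 − 5 + 1 = 113.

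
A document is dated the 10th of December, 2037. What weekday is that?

Thursday

January 1, 2037 is a Thursday.
Jan 1, 2037 → Feb 1, 2037: 31 days (January has 31).
Feb 1, 2037 → Mar 1, 2037: 28 days (February has 28).
Mar 1, 2037 → Apr 1, 2037: 31 days (March has 31).
Apr 1, 2037 → May 1, 2037: 30 days (April has 30).
May 1, 2037 → Jun 1, 2037: 31 days (May has 31).
Jun 1, 2037 → Jul 1, 2037: 30 days (June has 30).
Jul 1, 2037 → Aug 1, 2037: 31 days (July has 31).
Aug 1, 2037 → Sep 1, 2037: 31 days (August has 31).
Sep 1, 2037 → Oct 1, 2037: 30 days (September has 30).
Oct 1, 2037 → Nov 1, 2037: 31 days (October has 31).
Nov 1, 2037 → Dec 1, 2037: 30 days (November has 30).
Dec 1, 2037 → Dec 10, 2037: 9 days.
Total: 343 days.
343 mod 7 = 0, so Thursday + 0 = Thursday.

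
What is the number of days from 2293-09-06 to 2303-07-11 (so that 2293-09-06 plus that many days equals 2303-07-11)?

3594

Sep 6, 2293 → Sep 6, 2294: 365 days.
Sep 6, 2294 → Sep 6, 2295: 365 days.
Sep 6, 2295 → Sep 6, 2296: 366 days (Feb 29, 2296 is in that span).
Sep 6, 2296 → Sep 6, 2297: 365 days.
Sep 6, 2297 → Sep 6, 2298: 365 days.
Sep 6, 2298 → Sep 6, 2299: 365 days.
Sep 6, 2299 → Sep 6, 2300: 365 days.
Sep 6, 2300 → Sep 6, 2301: 365 days.
Sep 6, 2301 → Sep 6, 2302: 365 days.
Sep 6, 2302 → Oct 6, 2302: 30 days (September has 30).
Oct 6, 2302 → Nov 6, 2302: 31 days (October has 31).
Nov 6, 2302 → Dec 6, 2302: 30 days (November has 30).
Dec 6, 2302 → Jan 6, 2303: 31 days (December has 31).
Jan 6, 2303 → Feb 6, 2303: 31 days (January has 31).
Feb 6, 2303 → Mar 6, 2303: 28 days (February has 28).
Mar 6, 2303 → Apr 6, 2303: 31 days (March has 31).
Apr 6, 2303 → May 6, 2303: 30 days (April has 30).
May 6, 2303 → Jun 6, 2303: 31 days (May has 31).
Jun 6, 2303 → Jul 6, 2303: 30 days (June has 30).
Jul 6, 2303 → Jul 11, 2303: 5 days.
Total: 3594 days.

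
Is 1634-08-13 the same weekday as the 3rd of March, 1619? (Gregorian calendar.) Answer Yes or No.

Yes

From Mar 3, 1619 to Aug 13, 1634 is 5642 days.
5642 mod 7 = 0, so they are the same weekday.
(Mar 3, 1619 is a Sunday; Aug 13, 1634 is a Sunday.)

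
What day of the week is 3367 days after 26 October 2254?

Oct 26, 2254 is a Thursday.
3367 mod 7 = 0, so 3367 days after a Thursday is Thursday + 0 = Thursday.

Thursday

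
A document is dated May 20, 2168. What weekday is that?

Doomsday rule: the anchor day for the 2100s is Sunday. For year 68: 68÷12 = 5 r 8, and 8÷4 = 2, so 5+8+2 = 15.
Sunday + 15 ≡ Monday — that's 2168's doomsday.
In May the doomsday date is May 9.
May 20 is 11 days after May 9; 11 mod 7 = 4, so Monday + 4 = Friday.

Friday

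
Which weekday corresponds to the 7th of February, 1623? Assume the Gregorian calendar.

Doomsday rule: the anchor day for the 1600s is Tuesday. For year 23: 23÷12 = 1 r 11, and 11÷4 = 2, so 1+11+2 = 14.
Tuesday + 14 ≡ Tuesday — that's 1623's doomsday.
In February the doomsday date is Feb 28 (1623 is not a leap year).
Feb 7 is 21 days before Feb 28; 21 mod 7 = 0, so Tuesday − 0 = Tuesday.

Tuesday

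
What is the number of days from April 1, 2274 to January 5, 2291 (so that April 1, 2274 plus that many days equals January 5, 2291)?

Apr 1, 2274 → Apr 1, 2275: 365 days.
Apr 1, 2275 → Apr 1, 2276: 366 days (Feb 29, 2276 is in that span).
Apr 1, 2276 → Apr 1, 2277: 365 days.
Apr 1, 2277 → Apr 1, 2278: 365 days.
Apr 1, 2278 → Apr 1, 2279: 365 days.
Apr 1, 2279 → Apr 1, 2280: 366 days (Feb 29, 2280 is in that span).
Apr 1, 2280 → Apr 1, 2281: 365 days.
Apr 1, 2281 → Apr 1, 2282: 365 days.
Apr 1, 2282 → Apr 1, 2283: 365 days.
Apr 1, 2283 → Apr 1, 2284: 366 days (Feb 29, 2284 is in that span).
Apr 1, 2284 → Apr 1, 2285: 365 days.
Apr 1, 2285 → Apr 1, 2286: 365 days.
Apr 1, 2286 → Apr 1, 2287: 365 days.
Apr 1, 2287 → Apr 1, 2288: 366 days (Feb 29, 2288 is in that span).
Apr 1, 2288 → Apr 1, 2289: 365 days.
Apr 1, 2289 → Apr 1, 2290: 365 days.
Apr 1, 2290 → May 1, 2290: 30 days (April has 30).
May 1, 2290 → Jun 1, 2290: 31 days (May has 31).
Jun 1, 2290 → Jul 1, 2290: 30 days (June has 30).
Jul 1, 2290 → Aug 1, 2290: 31 days (July has 31).
Aug 1, 2290 → Sep 1, 2290: 31 days (August has 31).
Sep 1, 2290 → Oct 1, 2290: 30 days (September has 30).
Oct 1, 2290 → Nov 1, 2290: 31 days (October has 31).
Nov 1, 2290 → Dec 1, 2290: 30 days (November has 30).
Dec 1, 2290 → Jan 1, 2291: 31 days (December has 31).
Jan 1, 2291 → Jan 5, 2291: 4 days.
Total: 6123 days.

6123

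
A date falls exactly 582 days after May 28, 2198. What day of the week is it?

Tuesday

May 28, 2198 is a Monday.
582 mod 7 = 1, so 582 days after a Monday is Monday + 1 = Tuesday.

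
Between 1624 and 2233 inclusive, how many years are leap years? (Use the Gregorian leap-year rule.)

Multiples of 4 in [1624,2233]: 153.
Of those, multiples of 100: 6 (not leap unless ÷400).
Multiples of 400: 1.
Leap years = 153 − 6 + 1 = 148.

148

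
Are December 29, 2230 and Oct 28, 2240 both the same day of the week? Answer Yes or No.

From Dec 29, 2230 to Oct 28, 2240 is 3591 days.
3591 mod 7 = 0, so they are the same weekday.
(Dec 29, 2230 is a Wednesday; Oct 28, 2240 is a Wednesday.)

Yes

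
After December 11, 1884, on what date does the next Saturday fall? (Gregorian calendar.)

December 13, 1884

Dec 11, 1884 is a Thursday.
From Thursday to the next Saturday is 2 days.
Dec 11, 1884 + 2 = Dec 13, 1884.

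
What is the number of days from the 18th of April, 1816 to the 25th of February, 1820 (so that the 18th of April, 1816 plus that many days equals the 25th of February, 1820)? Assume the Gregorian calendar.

1408

Apr 18, 1816 → Apr 18, 1817: 365 days.
Apr 18, 1817 → Apr 18, 1818: 365 days.
Apr 18, 1818 → Apr 18, 1819: 365 days.
Apr 18, 1819 → May 18, 1819: 30 days (April has 30).
May 18, 1819 → Jun 18, 1819: 31 days (May has 31).
Jun 18, 1819 → Jul 18, 1819: 30 days (June has 30).
Jul 18, 1819 → Aug 18, 1819: 31 days (July has 31).
Aug 18, 1819 → Sep 18, 1819: 31 days (August has 31).
Sep 18, 1819 → Oct 18, 1819: 30 days (September has 30).
Oct 18, 1819 → Nov 18, 1819: 31 days (October has 31).
Nov 18, 1819 → Dec 18, 1819: 30 days (November has 30).
Dec 18, 1819 → Jan 18, 1820: 31 days (December has 31).
Jan 18, 1820 → Feb 18, 1820: 31 days (January has 31).
Feb 18, 1820 → Feb 25, 1820: 7 days.
Total: 1408 days.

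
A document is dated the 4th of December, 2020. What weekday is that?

Doomsday rule: the anchor day for the 2000s is Tuesday. For year 20: 20÷12 = 1 r 8, and 8÷4 = 2, so 1+8+2 = 11.
Tuesday + 11 ≡ Saturday — that's 2020's doomsday.
In December the doomsday date is Dec 12.
Dec 4 is 8 days before Dec 12; 8 mod 7 = 1, so Saturday − 1 = Friday.

Friday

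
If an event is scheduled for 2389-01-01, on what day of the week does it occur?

Sunday

Doomsday rule: the anchor day for the 2300s is Wednesday. For year 89: 89÷12 = 7 r 5, and 5÷4 = 1, so 7+5+1 = 13.
Wednesday + 13 ≡ Tuesday — that's 2389's doomsday.
In January the doomsday date is Jan 3 (2389 is not a leap year).
Jan 1 is 2 days before Jan 3; 2 mod 7 = 2, so Tuesday − 2 = Sunday.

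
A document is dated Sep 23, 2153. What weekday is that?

Sunday

Doomsday rule: the anchor day for the 2100s is Sunday. For year 53: 53÷12 = 4 r 5, and 5÷4 = 1, so 4+5+1 = 10.
Sunday + 10 ≡ Wednesday — that's 2153's doomsday.
In September the doomsday date is Sep 5.
Sep 23 is 18 days after Sep 5; 18 mod 7 = 4, so Wednesday + 4 = Sunday.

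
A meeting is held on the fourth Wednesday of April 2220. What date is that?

April 26, 2220

April 1, 2220 is a Saturday.
The first Wednesday is therefore April 5 (4 days later).
The fourth Wednesday is 5 + 3×7 = April 26.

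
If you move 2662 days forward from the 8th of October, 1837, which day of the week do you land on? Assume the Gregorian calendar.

Tuesday

First find the weekday of Oct 8, 1837. Doomsday rule: the anchor day for the 1800s is Friday. For year 37: 37÷12 = 3 r 1, and 1÷4 = 0, so 3+1+0 = 4.
Friday + 4 ≡ Tuesday — that's 1837's doomsday.
In October the doomsday date is Oct 10.
Oct 8 is 2 days before Oct 10; 2 mod 7 = 2, so Tuesday − 2 = Sunday.
2662 mod 7 = 2, so 2662 days after a Sunday is Sunday + 2 = Tuesday.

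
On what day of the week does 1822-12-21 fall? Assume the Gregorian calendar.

Saturday

Doomsday rule: the anchor day for the 1800s is Friday. For year 22: 22÷12 = 1 r 10, and 10÷4 = 2, so 1+10+2 = 13.
Friday + 13 ≡ Thursday — that's 1822's doomsday.
In December the doomsday date is Dec 12.
Dec 21 is 9 days after Dec 12; 9 mod 7 = 2, so Thursday + 2 = Saturday.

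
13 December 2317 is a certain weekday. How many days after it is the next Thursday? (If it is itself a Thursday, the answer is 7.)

Dec 13, 2317 is a Thursday.
From Thursday to the next Thursday is 7 days.

7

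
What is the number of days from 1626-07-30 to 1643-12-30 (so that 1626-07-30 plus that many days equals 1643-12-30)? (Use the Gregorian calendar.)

6362

Jul 30, 1626 → Jul 30, 1627: 365 days.
Jul 30, 1627 → Jul 30, 1628: 366 days (Feb 29, 1628 is in that span).
Jul 30, 1628 → Jul 30, 1629: 365 days.
Jul 30, 1629 → Jul 30, 1630: 365 days.
Jul 30, 1630 → Jul 30, 1631: 365 days.
Jul 30, 1631 → Jul 30, 1632: 366 days (Feb 29, 1632 is in that span).
Jul 30, 1632 → Jul 30, 1633: 365 days.
Jul 30, 1633 → Jul 30, 1634: 365 days.
Jul 30, 1634 → Jul 30, 1635: 365 days.
Jul 30, 1635 → Jul 30, 1636: 366 days (Feb 29, 1636 is in that span).
Jul 30, 1636 → Jul 30, 1637: 365 days.
Jul 30, 1637 → Jul 30, 1638: 365 days.
Jul 30, 1638 → Jul 30, 1639: 365 days.
Jul 30, 1639 → Jul 30, 1640: 366 days (Feb 29, 1640 is in that span).
Jul 30, 1640 → Jul 30, 1641: 365 days.
Jul 30, 1641 → Jul 30, 1642: 365 days.
Jul 30, 1642 → Jul 30, 1643: 365 days.
Jul 30, 1643 → Aug 30, 1643: 31 days (July has 31).
Aug 30, 1643 → Sep 30, 1643: 31 days (August has 31).
Sep 30, 1643 → Oct 30, 1643: 30 days (September has 30).
Oct 30, 1643 → Nov 30, 1643: 31 days (October has 31).
Nov 30, 1643 → Dec 30, 1643: 30 days.
Total: 6362 days.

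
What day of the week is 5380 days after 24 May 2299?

Sunday

First find the weekday of May 24, 2299. Doomsday rule: the anchor day for the 2200s is Friday. For year 99: 99÷12 = 8 r 3, and 3÷4 = 0, so 8+3+0 = 11.
Friday + 11 ≡ Tuesday — that's 2299's doomsday.
In May the doomsday date is May 9.
May 24 is 15 days after May 9; 15 mod 7 = 1, so Tuesday + 1 = Wednesday.
5380 mod 7 = 4, so 5380 days after a Wednesday is Wednesday + 4 = Sunday.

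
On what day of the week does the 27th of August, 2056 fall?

January 1, 2056 is a Saturday.
Jan 1, 2056 → Feb 1, 2056: 31 days (January has 31).
Feb 1, 2056 → Mar 1, 2056: 29 days (February has 29).
Mar 1, 2056 → Apr 1, 2056: 31 days (March has 31).
Apr 1, 2056 → May 1, 2056: 30 days (April has 30).
May 1, 2056 → Jun 1, 2056: 31 days (May has 31).
Jun 1, 2056 → Jul 1, 2056: 30 days (June has 30).
Jul 1, 2056 → Aug 1, 2056: 31 days (July has 31).
Aug 1, 2056 → Aug 27, 2056: 26 days.
Total: 239 days.
239 mod 7 = 1, so Saturday + 1 = Sunday.

Sunday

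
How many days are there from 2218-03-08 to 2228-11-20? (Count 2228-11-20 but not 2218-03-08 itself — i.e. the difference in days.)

3910

Mar 8, 2218 → Mar 8, 2219: 365 days.
Mar 8, 2219 → Mar 8, 2220: 366 days (Feb 29, 2220 is in that span).
Mar 8, 2220 → Mar 8, 2221: 365 days.
Mar 8, 2221 → Mar 8, 2222: 365 days.
Mar 8, 2222 → Mar 8, 2223: 365 days.
Mar 8, 2223 → Mar 8, 2224: 366 days (Feb 29, 2224 is in that span).
Mar 8, 2224 → Mar 8, 2225: 365 days.
Mar 8, 2225 → Mar 8, 2226: 365 days.
Mar 8, 2226 → Mar 8, 2227: 365 days.
Mar 8, 2227 → Mar 8, 2228: 366 days (Feb 29, 2228 is in that span).
Mar 8, 2228 → Apr 8, 2228: 31 days (March has 31).
Apr 8, 2228 → May 8, 2228: 30 days (April has 30).
May 8, 2228 → Jun 8, 2228: 31 days (May has 31).
Jun 8, 2228 → Jul 8, 2228: 30 days (June has 30).
Jul 8, 2228 → Aug 8, 2228: 31 days (July has 31).
Aug 8, 2228 → Sep 8, 2228: 31 days (August has 31).
Sep 8, 2228 → Oct 8, 2228: 30 days (September has 30).
Oct 8, 2228 → Nov 8, 2228: 31 days (October has 31).
Nov 8, 2228 → Nov 20, 2228: 12 days.
Total: 3910 days.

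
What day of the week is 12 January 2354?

Tuesday

Doomsday rule: the anchor day for the 2300s is Wednesday. For year 54: 54÷12 = 4 r 6, and 6÷4 = 1, so 4+6+1 = 11.
Wednesday + 11 ≡ Sunday — that's 2354's doomsday.
In January the doomsday date is Jan 3 (2354 is not a leap year).
Jan 12 is 9 days after Jan 3; 9 mod 7 = 2, so Sunday + 2 = Tuesday.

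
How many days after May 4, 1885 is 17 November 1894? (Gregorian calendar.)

May 4, 1885 → May 4, 1886: 365 days.
May 4, 1886 → May 4, 1887: 365 days.
May 4, 1887 → May 4, 1888: 366 days (Feb 29, 1888 is in that span).
May 4, 1888 → May 4, 1889: 365 days.
May 4, 1889 → May 4, 1890: 365 days.
May 4, 1890 → May 4, 1891: 365 days.
May 4, 1891 → May 4, 1892: 366 days (Feb 29, 1892 is in that span).
May 4, 1892 → May 4, 1893: 365 days.
May 4, 1893 → May 4, 1894: 365 days.
May 4, 1894 → Jun 4, 1894: 31 days (May has 31).
Jun 4, 1894 → Jul 4, 1894: 30 days (June has 30).
Jul 4, 1894 → Aug 4, 1894: 31 days (July has 31).
Aug 4, 1894 → Sep 4, 1894: 31 days (August has 31).
Sep 4, 1894 → Oct 4, 1894: 30 days (September has 30).
Oct 4, 1894 → Nov 4, 1894: 31 days (October has 31).
Nov 4, 1894 → Nov 17, 1894: 13 days.
Total: 3484 days.

3484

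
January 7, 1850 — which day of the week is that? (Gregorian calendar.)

Monday

January 1, 1850 is a Tuesday.
Jan 1, 1850 → Jan 7, 1850: 6 days.
Total: 6 days.
6 mod 7 = 6, so Tuesday + 6 = Monday.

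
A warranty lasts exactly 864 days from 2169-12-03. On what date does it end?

April 15, 2172

+365 (one year) → Dec 3, 2170 (499 left).
+365 (one year) → Dec 3, 2171 (134 left).
Dec has 31 days: +29 → Jan 1, 2172 (105 left).
Jan has 31 days: +31 → Feb 1, 2172 (74 left).
Feb has 29 days: +29 → Mar 1, 2172 (45 left).
Mar has 31 days: +31 → Apr 1, 2172 (14 left).
+14 → Apr 15, 2172.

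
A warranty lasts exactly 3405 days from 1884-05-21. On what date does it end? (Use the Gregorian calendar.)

September 16, 1893

+365 (one year) → May 21, 1885 (3040 left).
+365 (one year) → May 21, 1886 (2675 left).
+365 (one year) → May 21, 1887 (2310 left).
+366 (one year; includes Feb 29, 1888) → May 21, 1888 (1944 left).
+365 (one year) → May 21, 1889 (1579 left).
+365 (one year) → May 21, 1890 (1214 left).
+365 (one year) → May 21, 1891 (849 left).
+366 (one year; includes Feb 29, 1892) → May 21, 1892 (483 left).
+365 (one year) → May 21, 1893 (118 left).
May has 31 days: +11 → Jun 1, 1893 (107 left).
Jun has 30 days: +30 → Jul 1, 1893 (77 left).
Jul has 31 days: +31 → Aug 1, 1893 (46 left).
Aug has 31 days: +31 → Sep 1, 1893 (15 left).
+15 → Sep 16, 1893.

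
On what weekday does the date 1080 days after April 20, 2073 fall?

First find the weekday of Apr 20, 2073. Doomsday rule: the anchor day for the 2000s is Tuesday. For year 73: 73÷12 = 6 r 1, and 1÷4 = 0, so 6+1+0 = 7.
Tuesday + 7 ≡ Tuesday — that's 2073's doomsday.
In April the doomsday date is Apr 4.
Apr 20 is 16 days after Apr 4; 16 mod 7 = 2, so Tuesday + 2 = Thursday.
1080 mod 7 = 2, so 1080 days after a Thursday is Thursday + 2 = Saturday.

Saturday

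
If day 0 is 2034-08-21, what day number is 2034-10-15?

55

Aug 21, 2034 → Sep 21, 2034: 31 days (August has 31).
Sep 21, 2034 → Oct 15, 2034: 24 days.
Total: 55 days.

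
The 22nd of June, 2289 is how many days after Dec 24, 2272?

6024

Dec 24, 2272 → Dec 24, 2273: 365 days.
Dec 24, 2273 → Dec 24, 2274: 365 days.
Dec 24, 2274 → Dec 24, 2275: 365 days.
Dec 24, 2275 → Dec 24, 2276: 366 days (Feb 29, 2276 is in that span).
Dec 24, 2276 → Dec 24, 2277: 365 days.
Dec 24, 2277 → Dec 24, 2278: 365 days.
Dec 24, 2278 → Dec 24, 2279: 365 days.
Dec 24, 2279 → Dec 24, 2280: 366 days (Feb 29, 2280 is in that span).
Dec 24, 2280 → Dec 24, 2281: 365 days.
Dec 24, 2281 → Dec 24, 2282: 365 days.
Dec 24, 2282 → Dec 24, 2283: 365 days.
Dec 24, 2283 → Dec 24, 2284: 366 days (Feb 29, 2284 is in that span).
Dec 24, 2284 → Dec 24, 2285: 365 days.
Dec 24, 2285 → Dec 24, 2286: 365 days.
Dec 24, 2286 → Dec 24, 2287: 365 days.
Dec 24, 2287 → Dec 24, 2288: 366 days (Feb 29, 2288 is in that span).
Dec 24, 2288 → Jan 24, 2289: 31 days (December has 31).
Jan 24, 2289 → Feb 24, 2289: 31 days (January has 31).
Feb 24, 2289 → Mar 24, 2289: 28 days (February has 28).
Mar 24, 2289 → Apr 24, 2289: 31 days (March has 31).
Apr 24, 2289 → May 24, 2289: 30 days (April has 30).
May 24, 2289 → Jun 22, 2289: 29 days.
Total: 6024 days.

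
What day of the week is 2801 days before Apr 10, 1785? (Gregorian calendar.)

Saturday

First find the weekday of Apr 10, 1785. Doomsday rule: the anchor day for the 1700s is Sunday. For year 85: 85÷12 = 7 r 1, and 1÷4 = 0, so 7+1+0 = 8.
Sunday + 8 ≡ Monday — that's 1785's doomsday.
In April the doomsday date is Apr 4.
Apr 10 is 6 days after Apr 4; 6 mod 7 = 6, so Monday + 6 = Sunday.
2801 mod 7 = 1, so 2801 days before a Sunday is Sunday − 1 = Saturday.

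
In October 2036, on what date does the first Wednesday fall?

October 1, 2036 is a Wednesday.
The first Wednesday is therefore October 1 (same day).

October 1, 2036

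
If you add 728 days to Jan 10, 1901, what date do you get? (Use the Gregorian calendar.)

+365 (one year) → Jan 10, 1902 (363 left).
Jan has 31 days: +22 → Feb 1, 1902 (341 left).
Feb has 28 days: +28 → Mar 1, 1902 (313 left).
Mar has 31 days: +31 → Apr 1, 1902 (282 left).
Apr has 30 days: +30 → May 1, 1902 (252 left).
May has 31 days: +31 → Jun 1, 1902 (221 left).
Jun has 30 days: +30 → Jul 1, 1902 (191 left).
Jul has 31 days: +31 → Aug 1, 1902 (160 left).
Aug has 31 days: +31 → Sep 1, 1902 (129 left).
Sep has 30 days: +30 → Oct 1, 1902 (99 left).
Oct has 31 days: +31 → Nov 1, 1902 (68 left).
Nov has 30 days: +30 → Dec 1, 1902 (38 left).
Dec has 31 days: +31 → Jan 1, 1903 (7 left).
+7 → Jan 8, 1903.

January 8, 1903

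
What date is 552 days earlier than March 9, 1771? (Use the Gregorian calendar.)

−365 (one year) → Mar 9, 1770 (187 left).
−9 → Feb 28, 1770 (end of Feb, 28 days; 178 left).
−28 → Jan 31, 1770 (end of Jan, 31 days; 150 left).
−31 → Dec 31, 1769 (end of Dec, 31 days; 119 left).
−31 → Nov 30, 1769 (end of Nov, 30 days; 88 left).
−30 → Oct 31, 1769 (end of Oct, 31 days; 58 left).
−31 → Sep 30, 1769 (end of Sep, 30 days; 27 left).
−27 → Sep 3, 1769.

September 3, 1769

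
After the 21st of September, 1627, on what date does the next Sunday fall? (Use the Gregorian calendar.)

Sep 21, 1627 is a Tuesday.
From Tuesday to the next Sunday is 5 days.
Sep 21, 1627 + 5 = Sep 26, 1627.

September 26, 1627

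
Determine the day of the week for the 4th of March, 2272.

Doomsday rule: the anchor day for the 2200s is Friday. For year 72: 72÷12 = 6 r 0, and 0÷4 = 0, so 6+0+0 = 6.
Friday + 6 ≡ Thursday — that's 2272's doomsday.
In March the doomsday date is Mar 14.
Mar 4 is 10 days before Mar 14; 10 mod 7 = 3, so Thursday − 3 = Monday.

Monday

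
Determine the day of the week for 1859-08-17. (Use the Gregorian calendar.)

Doomsday rule: the anchor day for the 1800s is Friday. For year 59: 59÷12 = 4 r 11, and 11÷4 = 2, so 4+11+2 = 17.
Friday + 17 ≡ Monday — that's 1859's doomsday.
In August the doomsday date is Aug 8.
Aug 17 is 9 days after Aug 8; 9 mod 7 = 2, so Monday + 2 = Wednesday.

Wednesday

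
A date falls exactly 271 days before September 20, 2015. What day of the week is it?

First find the weekday of Sep 20, 2015. Doomsday rule: the anchor day for the 2000s is Tuesday. For year 15: 15÷12 = 1 r 3, and 3÷4 = 0, so 1+3+0 = 4.
Tuesday + 4 ≡ Saturday — that's 2015's doomsday.
In September the doomsday date is Sep 5.
Sep 20 is 15 days after Sep 5; 15 mod 7 = 1, so Saturday + 1 = Sunday.
271 mod 7 = 5, so 271 days before a Sunday is Sunday − 5 = Tuesday.

Tuesday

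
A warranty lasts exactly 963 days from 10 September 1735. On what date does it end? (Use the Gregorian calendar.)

+366 (one year; includes Feb 29, 1736) → Sep 10, 1736 (597 left).
+365 (one year) → Sep 10, 1737 (232 left).
Sep has 30 days: +21 → Oct 1, 1737 (211 left).
Oct has 31 days: +31 → Nov 1, 1737 (180 left).
Nov has 30 days: +30 → Dec 1, 1737 (150 left).
Dec has 31 days: +31 → Jan 1, 1738 (119 left).
Jan has 31 days: +31 → Feb 1, 1738 (88 left).
Feb has 28 days: +28 → Mar 1, 1738 (60 left).
Mar has 31 days: +31 → Apr 1, 1738 (29 left).
+29 → Apr 30, 1738.

April 30, 1738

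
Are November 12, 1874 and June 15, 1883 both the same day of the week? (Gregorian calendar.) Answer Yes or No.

No

From Nov 12, 1874 to Jun 15, 1883 is 3137 days.
3137 mod 7 = 1, so they are different weekdays.
(Nov 12, 1874 is a Thursday; Jun 15, 1883 is a Friday.)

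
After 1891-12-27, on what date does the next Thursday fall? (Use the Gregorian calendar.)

December 31, 1891

Dec 27, 1891 is a Sunday.
From Sunday to the next Thursday is 4 days.
Dec 27, 1891 + 4 = Dec 31, 1891.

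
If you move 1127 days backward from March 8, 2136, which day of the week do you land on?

Thursday

First find the weekday of Mar 8, 2136. Doomsday rule: the anchor day for the 2100s is Sunday. For year 36: 36÷12 = 3 r 0, and 0÷4 = 0, so 3+0+0 = 3.
Sunday + 3 ≡ Wednesday — that's 2136's doomsday.
In March the doomsday date is Mar 14.
Mar 8 is 6 days before Mar 14; 6 mod 7 = 6, so Wednesday − 6 = Thursday.
1127 mod 7 = 0, so 1127 days before a Thursday is Thursday − 0 = Thursday.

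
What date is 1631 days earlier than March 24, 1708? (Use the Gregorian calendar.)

−366 (one year; includes Feb 29, 1708) → Mar 24, 1707 (1265 left).
−365 (one year) → Mar 24, 1706 (900 left).
−365 (one year) → Mar 24, 1705 (535 left).
−365 (one year) → Mar 24, 1704 (170 left).
−24 → Feb 29, 1704 (end of Feb, 29 days; 146 left).
−29 → Jan 31, 1704 (end of Jan, 31 days; 117 left).
−31 → Dec 31, 1703 (end of Dec, 31 days; 86 left).
−31 → Nov 30, 1703 (end of Nov, 30 days; 55 left).
−30 → Oct 31, 1703 (end of Oct, 31 days; 25 left).
−25 → Oct 6, 1703.

October 6, 1703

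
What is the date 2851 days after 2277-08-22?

+365 (one year) → Aug 22, 2278 (2486 left).
+365 (one year) → Aug 22, 2279 (2121 left).
+366 (one year; includes Feb 29, 2280) → Aug 22, 2280 (1755 left).
+365 (one year) → Aug 22, 2281 (1390 left).
+365 (one year) → Aug 22, 2282 (1025 left).
+365 (one year) → Aug 22, 2283 (660 left).
+366 (one year; includes Feb 29, 2284) → Aug 22, 2284 (294 left).
Aug has 31 days: +10 → Sep 1, 2284 (284 left).
Sep has 30 days: +30 → Oct 1, 2284 (254 left).
Oct has 31 days: +31 → Nov 1, 2284 (223 left).
Nov has 30 days: +30 → Dec 1, 2284 (193 left).
Dec has 31 days: +31 → Jan 1, 2285 (162 left).
Jan has 31 days: +31 → Feb 1, 2285 (131 left).
Feb has 28 days: +28 → Mar 1, 2285 (103 left).
Mar has 31 days: +31 → Apr 1, 2285 (72 left).
Apr has 30 days: +30 → May 1, 2285 (42 left).
May has 31 days: +31 → Jun 1, 2285 (11 left).
+11 → Jun 12, 2285.

June 12, 2285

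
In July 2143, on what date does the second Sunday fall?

July 14, 2143

July 1, 2143 is a Monday.
The first Sunday is therefore July 7 (6 days later).
The second Sunday is 7 + 1×7 = July 14.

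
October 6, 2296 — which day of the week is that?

Tuesday

Doomsday rule: the anchor day for the 2200s is Friday. For year 96: 96÷12 = 8 r 0, and 0÷4 = 0, so 8+0+0 = 8.
Friday + 8 ≡ Saturday — that's 2296's doomsday.
In October the doomsday date is Oct 10.
Oct 6 is 4 days before Oct 10; 4 mod 7 = 4, so Saturday − 4 = Tuesday.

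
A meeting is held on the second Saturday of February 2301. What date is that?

February 1, 2301 is a Friday.
The first Saturday is therefore February 2 (1 days later).
The second Saturday is 2 + 1×7 = February 9.

February 9, 2301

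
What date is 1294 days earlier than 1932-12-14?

−366 (one year; includes Feb 29, 1932) → Dec 14, 1931 (928 left).
−365 (one year) → Dec 14, 1930 (563 left).
−365 (one year) → Dec 14, 1929 (198 left).
−14 → Nov 30, 1929 (end of Nov, 30 days; 184 left).
−30 → Oct 31, 1929 (end of Oct, 31 days; 154 left).
−31 → Sep 30, 1929 (end of Sep, 30 days; 123 left).
−30 → Aug 31, 1929 (end of Aug, 31 days; 93 left).
−31 → Jul 31, 1929 (end of Jul, 31 days; 62 left).
−31 → Jun 30, 1929 (end of Jun, 30 days; 31 left).
−30 → May 31, 1929 (end of May, 31 days; 1 left).
−1 → May 30, 1929.

May 30, 1929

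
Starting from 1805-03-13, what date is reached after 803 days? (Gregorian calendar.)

May 25, 1807

+365 (one year) → Mar 13, 1806 (438 left).
+365 (one year) → Mar 13, 1807 (73 left).
Mar has 31 days: +19 → Apr 1, 1807 (54 left).
Apr has 30 days: +30 → May 1, 1807 (24 left).
+24 → May 25, 1807.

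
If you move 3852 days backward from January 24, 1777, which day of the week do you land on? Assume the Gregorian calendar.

Wednesday

Jan 24, 1777 is a Friday.
3852 mod 7 = 2, so 3852 days before a Friday is Friday − 2 = Wednesday.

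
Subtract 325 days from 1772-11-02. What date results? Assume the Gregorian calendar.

−2 → Oct 31, 1772 (end of Oct, 31 days; 323 left).
−31 → Sep 30, 1772 (end of Sep, 30 days; 292 left).
−30 → Aug 31, 1772 (end of Aug, 31 days; 262 left).
−31 → Jul 31, 1772 (end of Jul, 31 days; 231 left).
−31 → Jun 30, 1772 (end of Jun, 30 days; 200 left).
−30 → May 31, 1772 (end of May, 31 days; 170 left).
−31 → Apr 30, 1772 (end of Apr, 30 days; 139 left).
−30 → Mar 31, 1772 (end of Mar, 31 days; 109 left).
−31 → Feb 29, 1772 (end of Feb, 29 days; 78 left).
−29 → Jan 31, 1772 (end of Jan, 31 days; 49 left).
−31 → Dec 31, 1771 (end of Dec, 31 days; 18 left).
−18 → Dec 13, 1771.

December 13, 1771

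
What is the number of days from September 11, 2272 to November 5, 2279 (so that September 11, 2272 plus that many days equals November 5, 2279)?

2611

Sep 11, 2272 → Sep 11, 2273: 365 days.
Sep 11, 2273 → Sep 11, 2274: 365 days.
Sep 11, 2274 → Sep 11, 2275: 365 days.
Sep 11, 2275 → Sep 11, 2276: 366 days (Feb 29, 2276 is in that span).
Sep 11, 2276 → Sep 11, 2277: 365 days.
Sep 11, 2277 → Sep 11, 2278: 365 days.
Sep 11, 2278 → Sep 11, 2279: 365 days.
Sep 11, 2279 → Oct 11, 2279: 30 days (September has 30).
Oct 11, 2279 → Nov 5, 2279: 25 days.
Total: 2611 days.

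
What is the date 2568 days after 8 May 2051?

+366 (one year; includes Feb 29, 2052) → May 8, 2052 (2202 left).
+365 (one year) → May 8, 2053 (1837 left).
+365 (one year) → May 8, 2054 (1472 left).
+365 (one year) → May 8, 2055 (1107 left).
+366 (one year; includes Feb 29, 2056) → May 8, 2056 (741 left).
+365 (one year) → May 8, 2057 (376 left).
May has 31 days: +24 → Jun 1, 2057 (352 left).
Jun has 30 days: +30 → Jul 1, 2057 (322 left).
Jul has 31 days: +31 → Aug 1, 2057 (291 left).
Aug has 31 days: +31 → Sep 1, 2057 (260 left).
Sep has 30 days: +30 → Oct 1, 2057 (230 left).
Oct has 31 days: +31 → Nov 1, 2057 (199 left).
Nov has 30 days: +30 → Dec 1, 2057 (169 left).
Dec has 31 days: +31 → Jan 1, 2058 (138 left).
Jan has 31 days: +31 → Feb 1, 2058 (107 left).
Feb has 28 days: +28 → Mar 1, 2058 (79 left).
Mar has 31 days: +31 → Apr 1, 2058 (48 left).
Apr has 30 days: +30 → May 1, 2058 (18 left).
+18 → May 19, 2058.

May 19, 2058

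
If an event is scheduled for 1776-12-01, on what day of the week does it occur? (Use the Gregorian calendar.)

Sunday

Doomsday rule: the anchor day for the 1700s is Sunday. For year 76: 76÷12 = 6 r 4, and 4÷4 = 1, so 6+4+1 = 11.
Sunday + 11 ≡ Thursday — that's 1776's doomsday.
In December the doomsday date is Dec 12.
Dec 1 is 11 days before Dec 12; 11 mod 7 = 4, so Thursday − 4 = Sunday.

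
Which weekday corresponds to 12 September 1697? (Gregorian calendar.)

Doomsday rule: the anchor day for the 1600s is Tuesday. For year 97: 97÷12 = 8 r 1, and 1÷4 = 0, so 8+1+0 = 9.
Tuesday + 9 ≡ Thursday — that's 1697's doomsday.
In September the doomsday date is Sep 5.
Sep 12 is 7 days after Sep 5; 7 mod 7 = 0, so Thursday + 0 = Thursday.

Thursday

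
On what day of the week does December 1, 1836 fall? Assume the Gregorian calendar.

Thursday

Doomsday rule: the anchor day for the 1800s is Friday. For year 36: 36÷12 = 3 r 0, and 0÷4 = 0, so 3+0+0 = 3.
Friday + 3 ≡ Monday — that's 1836's doomsday.
In December the doomsday date is Dec 12.
Dec 1 is 11 days before Dec 12; 11 mod 7 = 4, so Monday − 4 = Thursday.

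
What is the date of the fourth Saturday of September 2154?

September 28, 2154

September 1, 2154 is a Sunday.
The first Saturday is therefore September 7 (6 days later).
The fourth Saturday is 7 + 3×7 = September 28.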